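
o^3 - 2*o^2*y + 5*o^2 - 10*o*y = o*(o + 5)*(o - 2*y)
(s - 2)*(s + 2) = s^2 - 4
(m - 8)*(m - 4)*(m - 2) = m^3 - 14*m^2 + 56*m - 64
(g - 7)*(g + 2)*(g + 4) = g^3 - g^2 - 34*g - 56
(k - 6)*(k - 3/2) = k^2 - 15*k/2 + 9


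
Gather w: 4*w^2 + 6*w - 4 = 4*w^2 + 6*w - 4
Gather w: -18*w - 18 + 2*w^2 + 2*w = 2*w^2 - 16*w - 18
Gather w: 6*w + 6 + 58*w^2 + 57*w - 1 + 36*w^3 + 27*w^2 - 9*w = 36*w^3 + 85*w^2 + 54*w + 5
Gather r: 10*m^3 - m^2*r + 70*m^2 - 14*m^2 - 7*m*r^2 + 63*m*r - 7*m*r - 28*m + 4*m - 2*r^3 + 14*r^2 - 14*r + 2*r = 10*m^3 + 56*m^2 - 24*m - 2*r^3 + r^2*(14 - 7*m) + r*(-m^2 + 56*m - 12)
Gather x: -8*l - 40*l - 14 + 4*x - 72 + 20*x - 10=-48*l + 24*x - 96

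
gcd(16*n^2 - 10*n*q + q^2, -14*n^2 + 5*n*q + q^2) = -2*n + q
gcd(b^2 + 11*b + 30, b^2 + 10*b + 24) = b + 6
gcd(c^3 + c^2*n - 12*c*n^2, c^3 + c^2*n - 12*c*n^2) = c^3 + c^2*n - 12*c*n^2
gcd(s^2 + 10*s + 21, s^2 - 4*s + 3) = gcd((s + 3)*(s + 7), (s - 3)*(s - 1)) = 1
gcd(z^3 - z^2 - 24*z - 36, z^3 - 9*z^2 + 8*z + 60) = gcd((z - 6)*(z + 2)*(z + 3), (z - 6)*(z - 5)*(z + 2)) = z^2 - 4*z - 12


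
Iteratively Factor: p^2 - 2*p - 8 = (p - 4)*(p + 2)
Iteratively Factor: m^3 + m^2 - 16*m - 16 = (m + 1)*(m^2 - 16) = (m - 4)*(m + 1)*(m + 4)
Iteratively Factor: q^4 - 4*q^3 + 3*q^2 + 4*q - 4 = (q + 1)*(q^3 - 5*q^2 + 8*q - 4) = (q - 1)*(q + 1)*(q^2 - 4*q + 4) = (q - 2)*(q - 1)*(q + 1)*(q - 2)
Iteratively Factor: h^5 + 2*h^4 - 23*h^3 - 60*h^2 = (h)*(h^4 + 2*h^3 - 23*h^2 - 60*h) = h*(h + 3)*(h^3 - h^2 - 20*h) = h^2*(h + 3)*(h^2 - h - 20) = h^2*(h + 3)*(h + 4)*(h - 5)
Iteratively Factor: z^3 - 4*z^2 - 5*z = (z)*(z^2 - 4*z - 5) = z*(z - 5)*(z + 1)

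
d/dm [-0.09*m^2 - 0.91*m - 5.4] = -0.18*m - 0.91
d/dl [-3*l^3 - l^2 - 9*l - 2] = -9*l^2 - 2*l - 9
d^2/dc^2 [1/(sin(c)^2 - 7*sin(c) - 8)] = (-4*sin(c)^3 + 25*sin(c)^2 - 100*sin(c) + 114)/((sin(c) - 8)^3*(sin(c) + 1)^2)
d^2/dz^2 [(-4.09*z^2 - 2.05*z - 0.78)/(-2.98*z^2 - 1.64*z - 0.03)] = (-3.567656*z^3 + 39.366396*z^2 + 21.772476*z + 3.861954)/(26.463592*z^6 + 43.691568*z^5 + 24.84426*z^4 + 5.29064*z^3 + 0.25011*z^2 + 0.004428*z + 2.7e-5)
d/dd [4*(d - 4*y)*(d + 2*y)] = 8*d - 8*y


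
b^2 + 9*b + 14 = (b + 2)*(b + 7)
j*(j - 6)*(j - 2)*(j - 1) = j^4 - 9*j^3 + 20*j^2 - 12*j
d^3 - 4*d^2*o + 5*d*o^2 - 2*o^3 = (d - 2*o)*(d - o)^2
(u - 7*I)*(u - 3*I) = u^2 - 10*I*u - 21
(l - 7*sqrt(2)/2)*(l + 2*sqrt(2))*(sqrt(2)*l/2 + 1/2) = sqrt(2)*l^3/2 - l^2 - 31*sqrt(2)*l/4 - 7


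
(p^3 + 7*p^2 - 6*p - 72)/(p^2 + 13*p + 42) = (p^2 + p - 12)/(p + 7)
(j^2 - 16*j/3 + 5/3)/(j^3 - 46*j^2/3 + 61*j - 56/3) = (j - 5)/(j^2 - 15*j + 56)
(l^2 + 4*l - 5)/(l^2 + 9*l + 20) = (l - 1)/(l + 4)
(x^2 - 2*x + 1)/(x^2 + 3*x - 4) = (x - 1)/(x + 4)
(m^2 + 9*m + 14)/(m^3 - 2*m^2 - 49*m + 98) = (m + 2)/(m^2 - 9*m + 14)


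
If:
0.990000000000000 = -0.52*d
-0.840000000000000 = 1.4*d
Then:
No Solution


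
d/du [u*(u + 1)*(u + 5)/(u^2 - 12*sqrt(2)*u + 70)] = (u^4 - 24*sqrt(2)*u^3 - 72*sqrt(2)*u^2 + 205*u^2 + 840*u + 350)/(u^4 - 24*sqrt(2)*u^3 + 428*u^2 - 1680*sqrt(2)*u + 4900)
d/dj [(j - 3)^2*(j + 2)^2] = 2*(j - 3)*(j + 2)*(2*j - 1)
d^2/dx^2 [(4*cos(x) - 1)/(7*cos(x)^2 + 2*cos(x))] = 2*(126*sin(x)^4/cos(x)^3 + 98*sin(x)^2 + 119 + 107/cos(x) - 42/cos(x)^2 - 130/cos(x)^3)/(7*cos(x) + 2)^3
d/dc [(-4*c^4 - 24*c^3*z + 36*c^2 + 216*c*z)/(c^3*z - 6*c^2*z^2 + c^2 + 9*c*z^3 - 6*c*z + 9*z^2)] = 4*(c*(c^3 + 6*c^2*z - 9*c - 54*z)*(3*c^2*z - 12*c*z^2 + 2*c + 9*z^3 - 6*z) + 2*(-2*c^3 - 9*c^2*z + 9*c + 27*z)*(c^3*z - 6*c^2*z^2 + c^2 + 9*c*z^3 - 6*c*z + 9*z^2))/(c^3*z - 6*c^2*z^2 + c^2 + 9*c*z^3 - 6*c*z + 9*z^2)^2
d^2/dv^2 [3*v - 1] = 0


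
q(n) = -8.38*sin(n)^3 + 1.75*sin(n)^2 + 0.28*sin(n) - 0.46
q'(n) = -25.14*sin(n)^2*cos(n) + 3.5*sin(n)*cos(n) + 0.28*cos(n)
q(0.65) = -1.51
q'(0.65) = -5.42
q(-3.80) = -1.55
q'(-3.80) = 5.53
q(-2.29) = 3.89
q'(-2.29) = 10.92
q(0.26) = -0.41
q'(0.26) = -0.47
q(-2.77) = 0.07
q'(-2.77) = 4.01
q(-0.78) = 3.12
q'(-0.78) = -10.39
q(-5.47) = -2.55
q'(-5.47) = -7.18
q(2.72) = -0.63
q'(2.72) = 2.28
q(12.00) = 1.19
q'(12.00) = -7.46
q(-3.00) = -0.44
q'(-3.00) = 0.71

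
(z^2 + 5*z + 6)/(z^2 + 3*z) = (z + 2)/z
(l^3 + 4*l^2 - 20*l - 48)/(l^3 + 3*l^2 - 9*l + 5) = (l^3 + 4*l^2 - 20*l - 48)/(l^3 + 3*l^2 - 9*l + 5)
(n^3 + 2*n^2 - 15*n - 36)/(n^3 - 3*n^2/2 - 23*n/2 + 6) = 2*(n + 3)/(2*n - 1)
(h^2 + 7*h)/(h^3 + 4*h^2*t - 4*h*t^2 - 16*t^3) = h*(h + 7)/(h^3 + 4*h^2*t - 4*h*t^2 - 16*t^3)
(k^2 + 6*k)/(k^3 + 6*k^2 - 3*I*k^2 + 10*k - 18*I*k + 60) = k/(k^2 - 3*I*k + 10)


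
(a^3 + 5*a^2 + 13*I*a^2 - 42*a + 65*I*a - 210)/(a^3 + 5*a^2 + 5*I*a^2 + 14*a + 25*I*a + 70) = (a + 6*I)/(a - 2*I)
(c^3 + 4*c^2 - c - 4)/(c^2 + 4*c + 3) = (c^2 + 3*c - 4)/(c + 3)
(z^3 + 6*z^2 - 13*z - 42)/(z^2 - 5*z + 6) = (z^2 + 9*z + 14)/(z - 2)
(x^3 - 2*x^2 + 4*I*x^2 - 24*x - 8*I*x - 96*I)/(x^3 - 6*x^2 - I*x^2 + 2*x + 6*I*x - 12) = (x^2 + 4*x*(1 + I) + 16*I)/(x^2 - I*x + 2)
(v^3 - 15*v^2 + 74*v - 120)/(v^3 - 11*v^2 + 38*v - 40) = (v - 6)/(v - 2)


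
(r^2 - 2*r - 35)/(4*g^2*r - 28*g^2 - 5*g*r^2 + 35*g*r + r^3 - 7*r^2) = (r + 5)/(4*g^2 - 5*g*r + r^2)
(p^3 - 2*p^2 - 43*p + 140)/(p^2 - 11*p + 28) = (p^2 + 2*p - 35)/(p - 7)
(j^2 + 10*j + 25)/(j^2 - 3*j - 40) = (j + 5)/(j - 8)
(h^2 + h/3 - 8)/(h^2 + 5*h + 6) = (h - 8/3)/(h + 2)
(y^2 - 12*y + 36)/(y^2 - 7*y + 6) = (y - 6)/(y - 1)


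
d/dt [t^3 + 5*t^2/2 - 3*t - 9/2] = 3*t^2 + 5*t - 3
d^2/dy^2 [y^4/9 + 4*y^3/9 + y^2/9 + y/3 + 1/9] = 4*y^2/3 + 8*y/3 + 2/9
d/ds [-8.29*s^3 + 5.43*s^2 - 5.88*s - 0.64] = -24.87*s^2 + 10.86*s - 5.88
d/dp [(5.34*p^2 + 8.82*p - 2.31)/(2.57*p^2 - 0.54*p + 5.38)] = (-25.551*p^2 + 69.3318*p + 46.2042)/(6.6049*p^4 - 2.7756*p^3 + 27.9448*p^2 - 5.8104*p + 28.9444)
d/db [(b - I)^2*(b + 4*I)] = (b - I)*(3*b + 7*I)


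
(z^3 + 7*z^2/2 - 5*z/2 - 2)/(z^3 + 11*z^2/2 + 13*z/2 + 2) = (z - 1)/(z + 1)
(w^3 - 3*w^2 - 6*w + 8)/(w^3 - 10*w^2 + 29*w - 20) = (w + 2)/(w - 5)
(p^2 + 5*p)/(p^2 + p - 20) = p/(p - 4)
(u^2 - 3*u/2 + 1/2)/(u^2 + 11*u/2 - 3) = (u - 1)/(u + 6)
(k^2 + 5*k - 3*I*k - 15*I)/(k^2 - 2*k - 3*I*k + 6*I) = (k + 5)/(k - 2)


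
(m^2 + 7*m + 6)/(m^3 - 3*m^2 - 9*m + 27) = (m^2 + 7*m + 6)/(m^3 - 3*m^2 - 9*m + 27)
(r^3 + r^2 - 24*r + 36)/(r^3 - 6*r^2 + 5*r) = (r^3 + r^2 - 24*r + 36)/(r*(r^2 - 6*r + 5))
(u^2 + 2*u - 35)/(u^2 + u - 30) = (u + 7)/(u + 6)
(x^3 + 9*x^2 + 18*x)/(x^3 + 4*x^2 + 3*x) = (x + 6)/(x + 1)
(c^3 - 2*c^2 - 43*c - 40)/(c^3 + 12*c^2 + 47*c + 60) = (c^2 - 7*c - 8)/(c^2 + 7*c + 12)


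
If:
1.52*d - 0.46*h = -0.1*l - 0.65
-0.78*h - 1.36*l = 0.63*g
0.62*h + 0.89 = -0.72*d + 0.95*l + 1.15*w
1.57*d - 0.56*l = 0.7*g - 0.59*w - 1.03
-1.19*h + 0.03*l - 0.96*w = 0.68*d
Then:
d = -0.48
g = 1.32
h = -0.29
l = -0.45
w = 0.68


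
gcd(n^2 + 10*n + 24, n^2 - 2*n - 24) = n + 4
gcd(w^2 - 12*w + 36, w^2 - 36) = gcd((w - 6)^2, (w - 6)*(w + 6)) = w - 6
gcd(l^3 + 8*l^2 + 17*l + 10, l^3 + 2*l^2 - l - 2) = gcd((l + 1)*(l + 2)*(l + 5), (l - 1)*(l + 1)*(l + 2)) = l^2 + 3*l + 2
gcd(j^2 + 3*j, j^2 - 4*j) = j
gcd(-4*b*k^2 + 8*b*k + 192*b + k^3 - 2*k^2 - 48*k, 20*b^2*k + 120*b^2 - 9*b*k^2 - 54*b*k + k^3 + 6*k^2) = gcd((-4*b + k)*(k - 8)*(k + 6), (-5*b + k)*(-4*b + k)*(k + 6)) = 4*b*k + 24*b - k^2 - 6*k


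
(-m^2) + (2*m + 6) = -m^2 + 2*m + 6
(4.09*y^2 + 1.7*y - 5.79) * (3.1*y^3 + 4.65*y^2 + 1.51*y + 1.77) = 12.679*y^5 + 24.2885*y^4 - 3.8681*y^3 - 17.1172*y^2 - 5.7339*y - 10.2483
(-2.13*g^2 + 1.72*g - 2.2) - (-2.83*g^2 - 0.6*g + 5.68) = 0.7*g^2 + 2.32*g - 7.88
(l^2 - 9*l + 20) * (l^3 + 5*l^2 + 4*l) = l^5 - 4*l^4 - 21*l^3 + 64*l^2 + 80*l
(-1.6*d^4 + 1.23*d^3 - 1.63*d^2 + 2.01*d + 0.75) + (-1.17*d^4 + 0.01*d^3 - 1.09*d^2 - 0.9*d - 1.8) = -2.77*d^4 + 1.24*d^3 - 2.72*d^2 + 1.11*d - 1.05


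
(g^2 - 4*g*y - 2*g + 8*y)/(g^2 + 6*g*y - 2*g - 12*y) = (g - 4*y)/(g + 6*y)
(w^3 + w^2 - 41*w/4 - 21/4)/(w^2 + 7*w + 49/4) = (2*w^2 - 5*w - 3)/(2*w + 7)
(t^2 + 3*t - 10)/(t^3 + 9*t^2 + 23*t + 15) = (t - 2)/(t^2 + 4*t + 3)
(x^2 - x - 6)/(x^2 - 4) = (x - 3)/(x - 2)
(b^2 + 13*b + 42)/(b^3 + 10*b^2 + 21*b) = (b + 6)/(b*(b + 3))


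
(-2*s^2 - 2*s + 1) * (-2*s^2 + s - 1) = 4*s^4 + 2*s^3 - 2*s^2 + 3*s - 1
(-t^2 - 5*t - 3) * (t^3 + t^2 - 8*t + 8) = -t^5 - 6*t^4 + 29*t^2 - 16*t - 24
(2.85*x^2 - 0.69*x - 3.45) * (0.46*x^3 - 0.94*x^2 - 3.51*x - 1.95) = 1.311*x^5 - 2.9964*x^4 - 10.9419*x^3 + 0.107399999999999*x^2 + 13.455*x + 6.7275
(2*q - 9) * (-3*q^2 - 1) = -6*q^3 + 27*q^2 - 2*q + 9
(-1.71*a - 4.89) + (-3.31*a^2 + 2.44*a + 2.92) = -3.31*a^2 + 0.73*a - 1.97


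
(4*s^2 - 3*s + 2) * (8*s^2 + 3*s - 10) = 32*s^4 - 12*s^3 - 33*s^2 + 36*s - 20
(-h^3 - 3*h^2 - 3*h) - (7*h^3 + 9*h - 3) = -8*h^3 - 3*h^2 - 12*h + 3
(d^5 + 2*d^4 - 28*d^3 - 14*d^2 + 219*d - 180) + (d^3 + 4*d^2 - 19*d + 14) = d^5 + 2*d^4 - 27*d^3 - 10*d^2 + 200*d - 166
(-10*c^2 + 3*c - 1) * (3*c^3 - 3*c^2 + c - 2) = -30*c^5 + 39*c^4 - 22*c^3 + 26*c^2 - 7*c + 2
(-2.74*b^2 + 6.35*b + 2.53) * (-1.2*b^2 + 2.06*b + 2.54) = 3.288*b^4 - 13.2644*b^3 + 3.0854*b^2 + 21.3408*b + 6.4262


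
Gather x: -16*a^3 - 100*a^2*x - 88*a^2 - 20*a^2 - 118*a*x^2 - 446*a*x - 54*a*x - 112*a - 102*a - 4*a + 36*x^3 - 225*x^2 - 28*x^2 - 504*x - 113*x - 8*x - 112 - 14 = -16*a^3 - 108*a^2 - 218*a + 36*x^3 + x^2*(-118*a - 253) + x*(-100*a^2 - 500*a - 625) - 126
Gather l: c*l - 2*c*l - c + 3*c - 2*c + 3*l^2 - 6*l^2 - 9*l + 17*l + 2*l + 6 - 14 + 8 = -3*l^2 + l*(10 - c)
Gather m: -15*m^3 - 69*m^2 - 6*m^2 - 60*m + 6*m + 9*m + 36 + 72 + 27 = -15*m^3 - 75*m^2 - 45*m + 135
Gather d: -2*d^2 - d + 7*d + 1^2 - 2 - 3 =-2*d^2 + 6*d - 4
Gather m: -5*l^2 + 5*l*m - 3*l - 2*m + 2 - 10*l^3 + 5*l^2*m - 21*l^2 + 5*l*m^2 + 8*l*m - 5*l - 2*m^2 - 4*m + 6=-10*l^3 - 26*l^2 - 8*l + m^2*(5*l - 2) + m*(5*l^2 + 13*l - 6) + 8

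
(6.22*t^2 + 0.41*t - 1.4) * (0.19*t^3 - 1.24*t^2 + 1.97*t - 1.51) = 1.1818*t^5 - 7.6349*t^4 + 11.479*t^3 - 6.8485*t^2 - 3.3771*t + 2.114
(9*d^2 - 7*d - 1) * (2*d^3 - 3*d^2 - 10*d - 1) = 18*d^5 - 41*d^4 - 71*d^3 + 64*d^2 + 17*d + 1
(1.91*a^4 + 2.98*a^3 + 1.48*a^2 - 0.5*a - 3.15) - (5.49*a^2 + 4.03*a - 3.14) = 1.91*a^4 + 2.98*a^3 - 4.01*a^2 - 4.53*a - 0.00999999999999979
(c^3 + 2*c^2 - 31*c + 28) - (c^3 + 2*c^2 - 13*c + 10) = 18 - 18*c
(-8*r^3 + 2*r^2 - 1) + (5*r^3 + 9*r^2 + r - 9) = -3*r^3 + 11*r^2 + r - 10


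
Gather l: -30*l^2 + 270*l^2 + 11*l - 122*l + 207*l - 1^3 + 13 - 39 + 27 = 240*l^2 + 96*l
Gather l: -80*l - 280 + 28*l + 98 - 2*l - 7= -54*l - 189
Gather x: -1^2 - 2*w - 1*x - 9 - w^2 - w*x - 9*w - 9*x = -w^2 - 11*w + x*(-w - 10) - 10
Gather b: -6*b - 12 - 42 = -6*b - 54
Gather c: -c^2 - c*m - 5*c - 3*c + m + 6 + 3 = -c^2 + c*(-m - 8) + m + 9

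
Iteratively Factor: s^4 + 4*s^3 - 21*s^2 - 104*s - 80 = (s + 4)*(s^3 - 21*s - 20) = (s + 1)*(s + 4)*(s^2 - s - 20) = (s - 5)*(s + 1)*(s + 4)*(s + 4)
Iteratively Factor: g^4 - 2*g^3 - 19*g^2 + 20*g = (g - 5)*(g^3 + 3*g^2 - 4*g) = (g - 5)*(g - 1)*(g^2 + 4*g) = (g - 5)*(g - 1)*(g + 4)*(g)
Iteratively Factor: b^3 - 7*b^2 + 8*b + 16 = (b - 4)*(b^2 - 3*b - 4) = (b - 4)*(b + 1)*(b - 4)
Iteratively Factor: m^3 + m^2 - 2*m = (m + 2)*(m^2 - m) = (m - 1)*(m + 2)*(m)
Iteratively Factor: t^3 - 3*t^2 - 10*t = (t - 5)*(t^2 + 2*t) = t*(t - 5)*(t + 2)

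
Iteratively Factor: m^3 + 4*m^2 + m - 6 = (m - 1)*(m^2 + 5*m + 6) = (m - 1)*(m + 2)*(m + 3)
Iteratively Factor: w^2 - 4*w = (w - 4)*(w)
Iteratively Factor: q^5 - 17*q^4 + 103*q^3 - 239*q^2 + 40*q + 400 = (q + 1)*(q^4 - 18*q^3 + 121*q^2 - 360*q + 400) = (q - 4)*(q + 1)*(q^3 - 14*q^2 + 65*q - 100) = (q - 4)^2*(q + 1)*(q^2 - 10*q + 25) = (q - 5)*(q - 4)^2*(q + 1)*(q - 5)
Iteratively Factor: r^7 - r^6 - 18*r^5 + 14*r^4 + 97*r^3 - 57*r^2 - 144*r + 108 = (r + 2)*(r^6 - 3*r^5 - 12*r^4 + 38*r^3 + 21*r^2 - 99*r + 54) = (r - 3)*(r + 2)*(r^5 - 12*r^3 + 2*r^2 + 27*r - 18) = (r - 3)*(r - 1)*(r + 2)*(r^4 + r^3 - 11*r^2 - 9*r + 18) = (r - 3)*(r - 1)*(r + 2)*(r + 3)*(r^3 - 2*r^2 - 5*r + 6) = (r - 3)*(r - 1)^2*(r + 2)*(r + 3)*(r^2 - r - 6) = (r - 3)^2*(r - 1)^2*(r + 2)*(r + 3)*(r + 2)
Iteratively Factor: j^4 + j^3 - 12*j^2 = (j)*(j^3 + j^2 - 12*j) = j*(j - 3)*(j^2 + 4*j) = j*(j - 3)*(j + 4)*(j)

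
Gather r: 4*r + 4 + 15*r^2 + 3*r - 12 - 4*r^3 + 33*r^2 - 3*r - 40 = -4*r^3 + 48*r^2 + 4*r - 48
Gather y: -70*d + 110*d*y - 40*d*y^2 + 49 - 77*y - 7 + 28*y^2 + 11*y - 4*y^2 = -70*d + y^2*(24 - 40*d) + y*(110*d - 66) + 42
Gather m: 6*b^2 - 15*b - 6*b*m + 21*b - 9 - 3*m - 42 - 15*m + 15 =6*b^2 + 6*b + m*(-6*b - 18) - 36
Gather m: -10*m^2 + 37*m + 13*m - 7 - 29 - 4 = -10*m^2 + 50*m - 40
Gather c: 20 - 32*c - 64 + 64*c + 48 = 32*c + 4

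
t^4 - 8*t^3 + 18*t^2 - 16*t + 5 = (t - 5)*(t - 1)^3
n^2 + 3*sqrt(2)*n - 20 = (n - 2*sqrt(2))*(n + 5*sqrt(2))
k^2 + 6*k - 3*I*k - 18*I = (k + 6)*(k - 3*I)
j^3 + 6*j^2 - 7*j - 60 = (j - 3)*(j + 4)*(j + 5)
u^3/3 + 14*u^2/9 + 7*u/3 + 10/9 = (u/3 + 1/3)*(u + 5/3)*(u + 2)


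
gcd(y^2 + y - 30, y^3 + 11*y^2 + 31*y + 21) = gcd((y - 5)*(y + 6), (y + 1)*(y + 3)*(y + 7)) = 1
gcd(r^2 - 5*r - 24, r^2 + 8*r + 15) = r + 3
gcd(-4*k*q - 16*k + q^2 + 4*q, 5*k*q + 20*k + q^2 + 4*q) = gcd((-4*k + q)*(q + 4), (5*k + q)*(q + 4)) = q + 4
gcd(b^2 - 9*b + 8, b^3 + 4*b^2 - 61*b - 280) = b - 8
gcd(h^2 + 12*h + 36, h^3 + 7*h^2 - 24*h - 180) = h^2 + 12*h + 36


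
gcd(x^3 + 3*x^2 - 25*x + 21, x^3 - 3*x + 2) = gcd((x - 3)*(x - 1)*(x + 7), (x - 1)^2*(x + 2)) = x - 1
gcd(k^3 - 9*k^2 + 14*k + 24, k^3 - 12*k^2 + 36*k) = k - 6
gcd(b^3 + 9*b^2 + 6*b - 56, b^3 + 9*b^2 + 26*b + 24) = b + 4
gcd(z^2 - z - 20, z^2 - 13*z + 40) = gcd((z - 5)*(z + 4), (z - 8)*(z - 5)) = z - 5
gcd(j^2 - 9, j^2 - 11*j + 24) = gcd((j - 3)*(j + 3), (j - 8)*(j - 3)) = j - 3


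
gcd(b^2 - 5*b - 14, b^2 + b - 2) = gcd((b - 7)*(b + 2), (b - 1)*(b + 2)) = b + 2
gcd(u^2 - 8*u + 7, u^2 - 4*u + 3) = u - 1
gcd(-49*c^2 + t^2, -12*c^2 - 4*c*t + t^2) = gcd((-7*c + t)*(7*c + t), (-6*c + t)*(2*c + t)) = 1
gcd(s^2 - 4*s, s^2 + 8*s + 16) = 1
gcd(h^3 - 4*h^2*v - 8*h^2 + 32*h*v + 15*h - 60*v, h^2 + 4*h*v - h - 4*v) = 1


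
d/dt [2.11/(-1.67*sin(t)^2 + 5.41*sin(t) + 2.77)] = (7.0474*sin(t) - 11.4151)*cos(t)/(-1.67*sin(t)^2 + 5.41*sin(t) + 2.77)^2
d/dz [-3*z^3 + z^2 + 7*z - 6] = -9*z^2 + 2*z + 7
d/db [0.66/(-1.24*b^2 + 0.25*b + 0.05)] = (1.6368*b - 0.165)/(-1.24*b^2 + 0.25*b + 0.05)^2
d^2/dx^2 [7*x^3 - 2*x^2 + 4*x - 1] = 42*x - 4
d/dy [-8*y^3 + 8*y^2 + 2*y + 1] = -24*y^2 + 16*y + 2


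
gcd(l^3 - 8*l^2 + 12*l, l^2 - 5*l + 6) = l - 2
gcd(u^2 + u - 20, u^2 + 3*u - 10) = u + 5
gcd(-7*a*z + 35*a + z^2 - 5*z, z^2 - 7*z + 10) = z - 5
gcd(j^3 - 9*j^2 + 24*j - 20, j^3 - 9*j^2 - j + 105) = j - 5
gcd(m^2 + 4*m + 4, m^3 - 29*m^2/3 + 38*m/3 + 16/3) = 1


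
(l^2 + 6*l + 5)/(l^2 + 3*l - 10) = (l + 1)/(l - 2)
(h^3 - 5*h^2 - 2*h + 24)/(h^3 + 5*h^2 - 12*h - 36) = (h - 4)/(h + 6)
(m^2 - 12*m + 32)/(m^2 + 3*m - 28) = (m - 8)/(m + 7)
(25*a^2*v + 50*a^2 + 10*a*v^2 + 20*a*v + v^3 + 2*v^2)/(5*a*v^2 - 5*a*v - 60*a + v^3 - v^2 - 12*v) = (5*a*v + 10*a + v^2 + 2*v)/(v^2 - v - 12)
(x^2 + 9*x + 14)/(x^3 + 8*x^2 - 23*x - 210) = (x + 2)/(x^2 + x - 30)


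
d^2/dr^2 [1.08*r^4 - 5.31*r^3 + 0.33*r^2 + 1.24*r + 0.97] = 12.96*r^2 - 31.86*r + 0.66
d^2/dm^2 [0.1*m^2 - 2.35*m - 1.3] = 0.200000000000000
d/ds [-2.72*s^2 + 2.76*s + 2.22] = 2.76 - 5.44*s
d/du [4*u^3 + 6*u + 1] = 12*u^2 + 6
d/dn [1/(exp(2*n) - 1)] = -1/(2*sinh(n)^2)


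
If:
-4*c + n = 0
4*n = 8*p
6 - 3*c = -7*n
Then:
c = -6/25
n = -24/25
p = -12/25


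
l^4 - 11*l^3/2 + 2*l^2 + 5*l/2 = l*(l - 5)*(l - 1)*(l + 1/2)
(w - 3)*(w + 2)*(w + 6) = w^3 + 5*w^2 - 12*w - 36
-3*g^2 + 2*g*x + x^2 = (-g + x)*(3*g + x)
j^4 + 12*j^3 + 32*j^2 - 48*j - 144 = (j - 2)*(j + 2)*(j + 6)^2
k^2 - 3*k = k*(k - 3)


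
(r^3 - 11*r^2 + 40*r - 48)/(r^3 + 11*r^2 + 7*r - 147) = (r^2 - 8*r + 16)/(r^2 + 14*r + 49)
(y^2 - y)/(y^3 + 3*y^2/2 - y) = 2*(y - 1)/(2*y^2 + 3*y - 2)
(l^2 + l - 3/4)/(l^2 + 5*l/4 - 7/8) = 2*(2*l + 3)/(4*l + 7)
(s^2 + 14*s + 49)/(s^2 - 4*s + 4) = (s^2 + 14*s + 49)/(s^2 - 4*s + 4)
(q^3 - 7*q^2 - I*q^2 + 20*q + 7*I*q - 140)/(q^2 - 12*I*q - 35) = (q^2 + q*(-7 + 4*I) - 28*I)/(q - 7*I)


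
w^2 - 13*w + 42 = (w - 7)*(w - 6)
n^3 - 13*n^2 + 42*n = n*(n - 7)*(n - 6)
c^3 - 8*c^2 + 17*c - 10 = (c - 5)*(c - 2)*(c - 1)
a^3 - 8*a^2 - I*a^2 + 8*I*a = a*(a - 8)*(a - I)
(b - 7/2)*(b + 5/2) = b^2 - b - 35/4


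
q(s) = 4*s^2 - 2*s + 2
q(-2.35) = 28.79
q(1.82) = 11.61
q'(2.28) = 16.24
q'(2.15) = 15.20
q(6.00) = 134.00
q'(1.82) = 12.56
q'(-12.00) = -98.00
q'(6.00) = 46.00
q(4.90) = 88.24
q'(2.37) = 16.96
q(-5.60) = 138.64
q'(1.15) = 7.20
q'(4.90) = 37.20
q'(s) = 8*s - 2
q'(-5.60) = -46.80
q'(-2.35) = -20.80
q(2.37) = 19.73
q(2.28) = 18.23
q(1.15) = 4.99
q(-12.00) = 602.00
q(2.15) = 16.19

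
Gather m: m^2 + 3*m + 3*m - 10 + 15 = m^2 + 6*m + 5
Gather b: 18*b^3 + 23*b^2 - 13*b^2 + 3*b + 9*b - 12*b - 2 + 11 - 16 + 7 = 18*b^3 + 10*b^2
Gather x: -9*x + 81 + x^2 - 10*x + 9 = x^2 - 19*x + 90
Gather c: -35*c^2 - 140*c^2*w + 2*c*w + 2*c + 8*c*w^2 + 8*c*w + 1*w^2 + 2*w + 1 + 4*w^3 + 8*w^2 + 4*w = c^2*(-140*w - 35) + c*(8*w^2 + 10*w + 2) + 4*w^3 + 9*w^2 + 6*w + 1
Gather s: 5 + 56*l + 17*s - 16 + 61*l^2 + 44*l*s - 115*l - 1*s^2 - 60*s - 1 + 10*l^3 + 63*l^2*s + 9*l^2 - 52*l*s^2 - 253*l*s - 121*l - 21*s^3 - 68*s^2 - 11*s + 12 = 10*l^3 + 70*l^2 - 180*l - 21*s^3 + s^2*(-52*l - 69) + s*(63*l^2 - 209*l - 54)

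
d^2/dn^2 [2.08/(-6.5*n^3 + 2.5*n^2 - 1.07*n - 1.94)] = ((81.12*n - 10.4)*(6.5*n^3 - 2.5*n^2 + 1.07*n + 1.94) - 2.08*(19.5*n^2 - 5.0*n + 1.07)*(39.0*n^2 - 10.0*n + 2.14))/(6.5*n^3 - 2.5*n^2 + 1.07*n + 1.94)^3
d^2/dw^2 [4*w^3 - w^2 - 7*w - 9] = 24*w - 2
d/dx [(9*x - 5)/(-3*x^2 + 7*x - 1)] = (27*x^2 - 30*x + 26)/(9*x^4 - 42*x^3 + 55*x^2 - 14*x + 1)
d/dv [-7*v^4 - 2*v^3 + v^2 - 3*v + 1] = -28*v^3 - 6*v^2 + 2*v - 3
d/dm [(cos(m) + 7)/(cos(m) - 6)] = 13*sin(m)/(cos(m) - 6)^2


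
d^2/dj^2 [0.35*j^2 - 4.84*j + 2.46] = 0.700000000000000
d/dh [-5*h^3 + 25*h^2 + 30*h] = -15*h^2 + 50*h + 30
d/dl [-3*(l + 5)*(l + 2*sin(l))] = -3*l - 3*(l + 5)*(2*cos(l) + 1) - 6*sin(l)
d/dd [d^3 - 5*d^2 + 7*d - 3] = 3*d^2 - 10*d + 7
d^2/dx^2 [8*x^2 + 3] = 16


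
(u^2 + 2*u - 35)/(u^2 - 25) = (u + 7)/(u + 5)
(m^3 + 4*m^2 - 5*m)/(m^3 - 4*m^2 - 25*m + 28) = m*(m + 5)/(m^2 - 3*m - 28)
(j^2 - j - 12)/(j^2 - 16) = (j + 3)/(j + 4)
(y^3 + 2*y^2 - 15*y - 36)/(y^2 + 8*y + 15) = (y^2 - y - 12)/(y + 5)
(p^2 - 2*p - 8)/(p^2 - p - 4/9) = 9*(-p^2 + 2*p + 8)/(-9*p^2 + 9*p + 4)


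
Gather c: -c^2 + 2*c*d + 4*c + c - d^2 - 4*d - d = -c^2 + c*(2*d + 5) - d^2 - 5*d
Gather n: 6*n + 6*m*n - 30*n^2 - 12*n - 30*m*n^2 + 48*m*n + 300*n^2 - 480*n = n^2*(270 - 30*m) + n*(54*m - 486)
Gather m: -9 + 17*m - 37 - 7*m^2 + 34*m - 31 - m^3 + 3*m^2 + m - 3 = -m^3 - 4*m^2 + 52*m - 80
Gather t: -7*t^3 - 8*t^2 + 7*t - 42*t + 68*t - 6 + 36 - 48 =-7*t^3 - 8*t^2 + 33*t - 18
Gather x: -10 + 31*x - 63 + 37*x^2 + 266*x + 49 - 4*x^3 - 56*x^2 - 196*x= -4*x^3 - 19*x^2 + 101*x - 24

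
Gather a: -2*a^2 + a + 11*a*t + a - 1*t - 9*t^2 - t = -2*a^2 + a*(11*t + 2) - 9*t^2 - 2*t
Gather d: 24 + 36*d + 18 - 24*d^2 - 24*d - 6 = -24*d^2 + 12*d + 36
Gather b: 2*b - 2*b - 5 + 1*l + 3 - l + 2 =0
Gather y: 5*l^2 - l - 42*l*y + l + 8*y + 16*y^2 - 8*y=5*l^2 - 42*l*y + 16*y^2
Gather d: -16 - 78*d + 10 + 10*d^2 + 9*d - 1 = 10*d^2 - 69*d - 7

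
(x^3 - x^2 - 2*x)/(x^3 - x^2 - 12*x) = (-x^2 + x + 2)/(-x^2 + x + 12)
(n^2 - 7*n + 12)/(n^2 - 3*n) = (n - 4)/n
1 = 1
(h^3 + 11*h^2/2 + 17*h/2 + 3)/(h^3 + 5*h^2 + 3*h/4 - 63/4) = 2*(2*h^2 + 5*h + 2)/(4*h^2 + 8*h - 21)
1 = 1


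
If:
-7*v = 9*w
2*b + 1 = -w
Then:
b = -w/2 - 1/2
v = -9*w/7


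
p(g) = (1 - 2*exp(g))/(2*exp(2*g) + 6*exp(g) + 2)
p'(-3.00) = -0.10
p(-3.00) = 0.39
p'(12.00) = 0.00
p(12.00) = 0.00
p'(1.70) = 0.05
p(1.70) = -0.10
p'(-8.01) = -0.00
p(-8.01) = 0.50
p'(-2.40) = -0.14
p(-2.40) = 0.32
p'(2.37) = 0.05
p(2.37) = -0.07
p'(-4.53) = -0.03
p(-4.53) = 0.47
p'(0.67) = -0.01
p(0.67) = -0.14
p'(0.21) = -0.07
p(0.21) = -0.12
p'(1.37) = 0.04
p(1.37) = -0.12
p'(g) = (1 - 2*exp(g))*(-4*exp(2*g) - 6*exp(g))/(2*exp(2*g) + 6*exp(g) + 2)^2 - 2*exp(g)/(2*exp(2*g) + 6*exp(g) + 2)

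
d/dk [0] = 0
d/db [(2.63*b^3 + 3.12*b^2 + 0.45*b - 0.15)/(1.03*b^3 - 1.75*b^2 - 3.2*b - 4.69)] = (-7.8161*b^4 - 17.759*b^3 - 45.7371*b^2 - 29.7906*b - 2.5905)/(1.0609*b^6 - 3.605*b^5 - 3.5295*b^4 + 1.5386*b^3 + 26.655*b^2 + 30.016*b + 21.9961)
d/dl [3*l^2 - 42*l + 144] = 6*l - 42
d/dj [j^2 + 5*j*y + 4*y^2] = 2*j + 5*y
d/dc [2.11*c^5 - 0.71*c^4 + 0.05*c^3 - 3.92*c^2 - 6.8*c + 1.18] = 10.55*c^4 - 2.84*c^3 + 0.15*c^2 - 7.84*c - 6.8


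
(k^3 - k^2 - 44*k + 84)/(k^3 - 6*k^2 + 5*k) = (k^3 - k^2 - 44*k + 84)/(k*(k^2 - 6*k + 5))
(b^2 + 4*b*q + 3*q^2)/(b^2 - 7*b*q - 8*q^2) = (-b - 3*q)/(-b + 8*q)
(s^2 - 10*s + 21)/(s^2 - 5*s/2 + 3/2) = 2*(s^2 - 10*s + 21)/(2*s^2 - 5*s + 3)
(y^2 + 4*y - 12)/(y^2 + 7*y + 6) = (y - 2)/(y + 1)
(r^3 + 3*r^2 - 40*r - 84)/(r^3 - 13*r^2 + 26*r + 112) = (r^2 + r - 42)/(r^2 - 15*r + 56)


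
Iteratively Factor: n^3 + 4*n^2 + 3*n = (n)*(n^2 + 4*n + 3) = n*(n + 3)*(n + 1)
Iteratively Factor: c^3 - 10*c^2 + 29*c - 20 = (c - 5)*(c^2 - 5*c + 4) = (c - 5)*(c - 4)*(c - 1)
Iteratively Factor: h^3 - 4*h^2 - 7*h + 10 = (h + 2)*(h^2 - 6*h + 5) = (h - 5)*(h + 2)*(h - 1)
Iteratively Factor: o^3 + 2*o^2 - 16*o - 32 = (o + 4)*(o^2 - 2*o - 8) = (o + 2)*(o + 4)*(o - 4)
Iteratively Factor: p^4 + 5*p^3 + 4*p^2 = (p)*(p^3 + 5*p^2 + 4*p) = p^2*(p^2 + 5*p + 4) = p^2*(p + 1)*(p + 4)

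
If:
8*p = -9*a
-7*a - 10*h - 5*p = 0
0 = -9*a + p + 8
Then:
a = 64/81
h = -44/405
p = -8/9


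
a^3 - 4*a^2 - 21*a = a*(a - 7)*(a + 3)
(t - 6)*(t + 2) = t^2 - 4*t - 12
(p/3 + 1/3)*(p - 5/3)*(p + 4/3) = p^3/3 + 2*p^2/9 - 23*p/27 - 20/27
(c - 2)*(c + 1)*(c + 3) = c^3 + 2*c^2 - 5*c - 6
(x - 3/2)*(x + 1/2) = x^2 - x - 3/4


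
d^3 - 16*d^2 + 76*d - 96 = (d - 8)*(d - 6)*(d - 2)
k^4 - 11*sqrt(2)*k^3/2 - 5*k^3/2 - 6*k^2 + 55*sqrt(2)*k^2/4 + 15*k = k*(k - 5/2)*(k - 6*sqrt(2))*(k + sqrt(2)/2)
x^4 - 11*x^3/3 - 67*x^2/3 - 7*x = x*(x - 7)*(x + 1/3)*(x + 3)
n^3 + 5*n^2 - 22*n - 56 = (n - 4)*(n + 2)*(n + 7)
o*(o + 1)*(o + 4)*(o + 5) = o^4 + 10*o^3 + 29*o^2 + 20*o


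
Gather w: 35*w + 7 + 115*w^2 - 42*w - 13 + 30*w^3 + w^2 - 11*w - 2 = 30*w^3 + 116*w^2 - 18*w - 8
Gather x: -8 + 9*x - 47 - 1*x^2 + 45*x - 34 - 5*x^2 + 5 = -6*x^2 + 54*x - 84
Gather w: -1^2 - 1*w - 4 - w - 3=-2*w - 8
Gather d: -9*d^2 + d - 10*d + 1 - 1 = -9*d^2 - 9*d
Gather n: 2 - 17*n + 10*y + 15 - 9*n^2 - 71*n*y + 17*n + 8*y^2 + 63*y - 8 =-9*n^2 - 71*n*y + 8*y^2 + 73*y + 9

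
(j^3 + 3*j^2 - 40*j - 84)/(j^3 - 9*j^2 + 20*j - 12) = (j^2 + 9*j + 14)/(j^2 - 3*j + 2)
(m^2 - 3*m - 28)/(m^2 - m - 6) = (-m^2 + 3*m + 28)/(-m^2 + m + 6)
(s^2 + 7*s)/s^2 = (s + 7)/s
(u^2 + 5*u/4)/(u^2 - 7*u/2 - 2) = u*(4*u + 5)/(2*(2*u^2 - 7*u - 4))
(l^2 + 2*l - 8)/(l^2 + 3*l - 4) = (l - 2)/(l - 1)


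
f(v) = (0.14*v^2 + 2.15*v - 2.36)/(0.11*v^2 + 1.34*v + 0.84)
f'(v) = (-0.22*v - 1.34)*(0.14*v^2 + 2.15*v - 2.36)/(0.11*v^2 + 1.34*v + 0.84)^2 + (0.28*v + 2.15)/(0.11*v^2 + 1.34*v + 0.84)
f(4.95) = 1.15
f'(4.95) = 0.07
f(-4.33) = 3.12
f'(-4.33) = 0.09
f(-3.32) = 3.32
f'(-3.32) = 0.34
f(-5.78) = 3.13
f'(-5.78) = -0.10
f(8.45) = 1.29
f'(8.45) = 0.02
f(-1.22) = 7.57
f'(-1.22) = 9.98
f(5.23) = 1.17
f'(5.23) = 0.06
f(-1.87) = 4.60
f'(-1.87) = 2.06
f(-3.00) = 3.45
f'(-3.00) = 0.47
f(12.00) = 1.33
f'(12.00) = 0.01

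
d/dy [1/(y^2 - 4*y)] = 2*(2 - y)/(y^2*(y - 4)^2)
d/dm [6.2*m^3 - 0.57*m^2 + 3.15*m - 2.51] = 18.6*m^2 - 1.14*m + 3.15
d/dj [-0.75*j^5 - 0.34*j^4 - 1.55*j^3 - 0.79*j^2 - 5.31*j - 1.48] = -3.75*j^4 - 1.36*j^3 - 4.65*j^2 - 1.58*j - 5.31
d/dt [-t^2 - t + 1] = -2*t - 1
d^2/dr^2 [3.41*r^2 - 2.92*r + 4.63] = 6.82000000000000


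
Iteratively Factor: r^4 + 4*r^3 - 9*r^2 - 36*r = (r + 3)*(r^3 + r^2 - 12*r) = (r + 3)*(r + 4)*(r^2 - 3*r) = r*(r + 3)*(r + 4)*(r - 3)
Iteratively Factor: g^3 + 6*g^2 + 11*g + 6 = (g + 3)*(g^2 + 3*g + 2) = (g + 1)*(g + 3)*(g + 2)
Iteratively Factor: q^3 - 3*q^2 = (q - 3)*(q^2) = q*(q - 3)*(q)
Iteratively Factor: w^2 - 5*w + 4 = (w - 1)*(w - 4)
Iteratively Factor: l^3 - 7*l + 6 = (l - 1)*(l^2 + l - 6) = (l - 1)*(l + 3)*(l - 2)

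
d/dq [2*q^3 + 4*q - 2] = 6*q^2 + 4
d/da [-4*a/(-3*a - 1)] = 4/(3*a + 1)^2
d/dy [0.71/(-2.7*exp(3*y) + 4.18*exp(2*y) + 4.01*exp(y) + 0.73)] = (5.751*exp(2*y) - 5.9356*exp(y) - 2.8471)*exp(y)/(-2.7*exp(3*y) + 4.18*exp(2*y) + 4.01*exp(y) + 0.73)^2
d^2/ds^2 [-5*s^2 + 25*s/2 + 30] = -10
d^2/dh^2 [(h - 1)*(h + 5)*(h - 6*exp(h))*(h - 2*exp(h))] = -8*h^3*exp(h) + 48*h^2*exp(2*h) - 80*h^2*exp(h) + 12*h^2 + 288*h*exp(2*h) - 136*h*exp(h) + 24*h - 24*exp(2*h) + 16*exp(h) - 10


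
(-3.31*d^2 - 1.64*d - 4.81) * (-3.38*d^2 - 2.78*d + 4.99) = 11.1878*d^4 + 14.745*d^3 + 4.3001*d^2 + 5.1882*d - 24.0019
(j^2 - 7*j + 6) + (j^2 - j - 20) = 2*j^2 - 8*j - 14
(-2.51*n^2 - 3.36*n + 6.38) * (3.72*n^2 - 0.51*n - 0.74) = -9.3372*n^4 - 11.2191*n^3 + 27.3046*n^2 - 0.7674*n - 4.7212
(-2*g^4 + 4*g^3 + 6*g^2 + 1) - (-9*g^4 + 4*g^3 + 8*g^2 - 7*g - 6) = 7*g^4 - 2*g^2 + 7*g + 7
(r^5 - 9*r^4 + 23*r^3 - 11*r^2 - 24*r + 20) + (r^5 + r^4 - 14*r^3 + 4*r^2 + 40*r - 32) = 2*r^5 - 8*r^4 + 9*r^3 - 7*r^2 + 16*r - 12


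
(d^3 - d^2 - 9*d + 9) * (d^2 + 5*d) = d^5 + 4*d^4 - 14*d^3 - 36*d^2 + 45*d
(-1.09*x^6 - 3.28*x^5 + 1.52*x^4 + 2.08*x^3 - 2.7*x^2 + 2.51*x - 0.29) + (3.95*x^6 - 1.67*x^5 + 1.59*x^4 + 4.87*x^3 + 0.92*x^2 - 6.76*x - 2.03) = 2.86*x^6 - 4.95*x^5 + 3.11*x^4 + 6.95*x^3 - 1.78*x^2 - 4.25*x - 2.32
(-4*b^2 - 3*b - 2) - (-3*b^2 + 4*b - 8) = -b^2 - 7*b + 6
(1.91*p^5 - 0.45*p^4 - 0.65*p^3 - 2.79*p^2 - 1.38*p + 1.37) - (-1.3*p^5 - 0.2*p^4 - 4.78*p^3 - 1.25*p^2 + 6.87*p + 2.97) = 3.21*p^5 - 0.25*p^4 + 4.13*p^3 - 1.54*p^2 - 8.25*p - 1.6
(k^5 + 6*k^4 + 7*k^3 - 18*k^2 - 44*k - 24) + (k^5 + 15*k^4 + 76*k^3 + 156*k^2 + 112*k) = 2*k^5 + 21*k^4 + 83*k^3 + 138*k^2 + 68*k - 24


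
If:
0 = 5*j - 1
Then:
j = 1/5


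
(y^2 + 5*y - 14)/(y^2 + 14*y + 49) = (y - 2)/(y + 7)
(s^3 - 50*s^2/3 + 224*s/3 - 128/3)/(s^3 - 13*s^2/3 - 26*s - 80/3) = (3*s^2 - 26*s + 16)/(3*s^2 + 11*s + 10)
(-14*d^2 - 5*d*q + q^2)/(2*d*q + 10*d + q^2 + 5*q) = (-7*d + q)/(q + 5)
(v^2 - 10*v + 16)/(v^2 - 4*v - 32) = (v - 2)/(v + 4)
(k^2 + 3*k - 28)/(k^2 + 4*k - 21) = (k - 4)/(k - 3)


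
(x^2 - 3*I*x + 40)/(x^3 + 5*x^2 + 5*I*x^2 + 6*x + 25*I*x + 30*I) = (x - 8*I)/(x^2 + 5*x + 6)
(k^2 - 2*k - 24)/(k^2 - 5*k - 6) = (k + 4)/(k + 1)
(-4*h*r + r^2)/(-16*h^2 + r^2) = r/(4*h + r)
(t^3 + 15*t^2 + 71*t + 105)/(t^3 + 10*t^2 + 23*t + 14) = (t^2 + 8*t + 15)/(t^2 + 3*t + 2)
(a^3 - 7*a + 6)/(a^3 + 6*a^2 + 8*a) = (a^3 - 7*a + 6)/(a*(a^2 + 6*a + 8))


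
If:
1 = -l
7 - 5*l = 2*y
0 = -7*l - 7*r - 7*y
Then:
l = -1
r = -5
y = 6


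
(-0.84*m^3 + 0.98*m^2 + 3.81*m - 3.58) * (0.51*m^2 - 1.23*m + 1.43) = -0.4284*m^5 + 1.533*m^4 - 0.4635*m^3 - 5.1107*m^2 + 9.8517*m - 5.1194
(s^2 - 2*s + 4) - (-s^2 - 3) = 2*s^2 - 2*s + 7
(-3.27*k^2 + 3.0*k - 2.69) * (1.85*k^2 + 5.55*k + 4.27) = -6.0495*k^4 - 12.5985*k^3 - 2.2894*k^2 - 2.1195*k - 11.4863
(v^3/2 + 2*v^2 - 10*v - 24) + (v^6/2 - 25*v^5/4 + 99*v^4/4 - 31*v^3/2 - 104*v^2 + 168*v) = v^6/2 - 25*v^5/4 + 99*v^4/4 - 15*v^3 - 102*v^2 + 158*v - 24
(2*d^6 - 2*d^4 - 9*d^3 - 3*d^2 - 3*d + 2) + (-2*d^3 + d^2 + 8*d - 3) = 2*d^6 - 2*d^4 - 11*d^3 - 2*d^2 + 5*d - 1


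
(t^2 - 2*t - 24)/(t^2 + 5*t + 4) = (t - 6)/(t + 1)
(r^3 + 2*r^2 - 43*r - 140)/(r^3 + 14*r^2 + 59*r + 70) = (r^2 - 3*r - 28)/(r^2 + 9*r + 14)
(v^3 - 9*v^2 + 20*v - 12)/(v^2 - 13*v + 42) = (v^2 - 3*v + 2)/(v - 7)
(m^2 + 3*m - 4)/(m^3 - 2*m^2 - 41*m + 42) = (m + 4)/(m^2 - m - 42)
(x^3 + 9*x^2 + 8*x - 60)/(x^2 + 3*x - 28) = (x^3 + 9*x^2 + 8*x - 60)/(x^2 + 3*x - 28)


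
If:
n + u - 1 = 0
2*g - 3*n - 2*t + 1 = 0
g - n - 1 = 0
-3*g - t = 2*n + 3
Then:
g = -2/3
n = -5/3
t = 7/3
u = 8/3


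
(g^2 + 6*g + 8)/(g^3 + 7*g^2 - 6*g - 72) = (g + 2)/(g^2 + 3*g - 18)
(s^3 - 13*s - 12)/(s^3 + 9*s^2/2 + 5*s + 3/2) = 2*(s - 4)/(2*s + 1)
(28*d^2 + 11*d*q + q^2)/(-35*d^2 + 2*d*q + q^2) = (4*d + q)/(-5*d + q)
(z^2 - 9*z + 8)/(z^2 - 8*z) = (z - 1)/z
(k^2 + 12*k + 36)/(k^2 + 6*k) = (k + 6)/k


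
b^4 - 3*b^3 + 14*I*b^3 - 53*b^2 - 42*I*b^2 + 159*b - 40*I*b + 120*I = (b - 3)*(b + I)*(b + 5*I)*(b + 8*I)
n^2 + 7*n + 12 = (n + 3)*(n + 4)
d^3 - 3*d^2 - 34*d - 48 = (d - 8)*(d + 2)*(d + 3)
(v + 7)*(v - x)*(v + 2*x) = v^3 + v^2*x + 7*v^2 - 2*v*x^2 + 7*v*x - 14*x^2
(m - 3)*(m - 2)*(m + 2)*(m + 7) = m^4 + 4*m^3 - 25*m^2 - 16*m + 84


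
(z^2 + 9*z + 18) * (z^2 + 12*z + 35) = z^4 + 21*z^3 + 161*z^2 + 531*z + 630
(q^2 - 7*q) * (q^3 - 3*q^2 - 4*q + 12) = q^5 - 10*q^4 + 17*q^3 + 40*q^2 - 84*q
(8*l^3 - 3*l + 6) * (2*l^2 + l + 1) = 16*l^5 + 8*l^4 + 2*l^3 + 9*l^2 + 3*l + 6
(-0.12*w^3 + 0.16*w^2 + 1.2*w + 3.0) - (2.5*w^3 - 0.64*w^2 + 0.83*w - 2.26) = -2.62*w^3 + 0.8*w^2 + 0.37*w + 5.26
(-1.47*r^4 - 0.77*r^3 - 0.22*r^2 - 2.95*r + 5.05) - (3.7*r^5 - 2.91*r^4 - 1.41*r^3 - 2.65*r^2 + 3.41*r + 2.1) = -3.7*r^5 + 1.44*r^4 + 0.64*r^3 + 2.43*r^2 - 6.36*r + 2.95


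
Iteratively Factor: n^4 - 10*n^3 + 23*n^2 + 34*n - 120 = (n - 4)*(n^3 - 6*n^2 - n + 30) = (n - 4)*(n - 3)*(n^2 - 3*n - 10) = (n - 5)*(n - 4)*(n - 3)*(n + 2)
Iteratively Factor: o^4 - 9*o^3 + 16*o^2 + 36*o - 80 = (o - 5)*(o^3 - 4*o^2 - 4*o + 16) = (o - 5)*(o + 2)*(o^2 - 6*o + 8) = (o - 5)*(o - 2)*(o + 2)*(o - 4)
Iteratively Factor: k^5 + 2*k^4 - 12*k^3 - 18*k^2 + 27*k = (k + 3)*(k^4 - k^3 - 9*k^2 + 9*k) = k*(k + 3)*(k^3 - k^2 - 9*k + 9) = k*(k + 3)^2*(k^2 - 4*k + 3) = k*(k - 3)*(k + 3)^2*(k - 1)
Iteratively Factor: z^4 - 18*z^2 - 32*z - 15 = (z + 3)*(z^3 - 3*z^2 - 9*z - 5) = (z + 1)*(z + 3)*(z^2 - 4*z - 5) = (z + 1)^2*(z + 3)*(z - 5)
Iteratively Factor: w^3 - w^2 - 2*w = (w)*(w^2 - w - 2) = w*(w - 2)*(w + 1)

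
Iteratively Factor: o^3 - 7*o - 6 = (o - 3)*(o^2 + 3*o + 2) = (o - 3)*(o + 1)*(o + 2)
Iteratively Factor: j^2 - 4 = (j - 2)*(j + 2)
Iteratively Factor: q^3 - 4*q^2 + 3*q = (q)*(q^2 - 4*q + 3) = q*(q - 3)*(q - 1)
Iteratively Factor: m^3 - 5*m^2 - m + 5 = (m - 5)*(m^2 - 1) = (m - 5)*(m + 1)*(m - 1)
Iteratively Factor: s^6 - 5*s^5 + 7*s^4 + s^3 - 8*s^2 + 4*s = (s - 1)*(s^5 - 4*s^4 + 3*s^3 + 4*s^2 - 4*s) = (s - 1)^2*(s^4 - 3*s^3 + 4*s) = (s - 1)^2*(s + 1)*(s^3 - 4*s^2 + 4*s) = (s - 2)*(s - 1)^2*(s + 1)*(s^2 - 2*s) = s*(s - 2)*(s - 1)^2*(s + 1)*(s - 2)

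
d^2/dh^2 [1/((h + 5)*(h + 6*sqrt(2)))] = 2*((h + 5)^2 + (h + 5)*(h + 6*sqrt(2)) + (h + 6*sqrt(2))^2)/((h + 5)^3*(h + 6*sqrt(2))^3)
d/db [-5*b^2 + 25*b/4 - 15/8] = 25/4 - 10*b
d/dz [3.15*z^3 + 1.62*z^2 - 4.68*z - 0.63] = 9.45*z^2 + 3.24*z - 4.68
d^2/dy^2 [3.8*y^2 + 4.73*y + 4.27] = 7.60000000000000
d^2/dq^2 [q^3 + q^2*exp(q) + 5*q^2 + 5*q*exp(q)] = q^2*exp(q) + 9*q*exp(q) + 6*q + 12*exp(q) + 10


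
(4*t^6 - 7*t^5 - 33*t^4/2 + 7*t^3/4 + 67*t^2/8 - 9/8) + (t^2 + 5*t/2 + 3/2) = 4*t^6 - 7*t^5 - 33*t^4/2 + 7*t^3/4 + 75*t^2/8 + 5*t/2 + 3/8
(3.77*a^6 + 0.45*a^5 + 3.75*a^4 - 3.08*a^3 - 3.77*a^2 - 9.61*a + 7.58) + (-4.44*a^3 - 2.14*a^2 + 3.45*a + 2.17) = 3.77*a^6 + 0.45*a^5 + 3.75*a^4 - 7.52*a^3 - 5.91*a^2 - 6.16*a + 9.75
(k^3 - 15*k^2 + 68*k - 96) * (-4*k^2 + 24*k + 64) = -4*k^5 + 84*k^4 - 568*k^3 + 1056*k^2 + 2048*k - 6144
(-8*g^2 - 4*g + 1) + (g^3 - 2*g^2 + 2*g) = g^3 - 10*g^2 - 2*g + 1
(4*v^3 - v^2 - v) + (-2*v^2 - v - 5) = 4*v^3 - 3*v^2 - 2*v - 5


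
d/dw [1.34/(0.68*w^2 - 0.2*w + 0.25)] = (0.268 - 1.8224*w)/(0.68*w^2 - 0.2*w + 0.25)^2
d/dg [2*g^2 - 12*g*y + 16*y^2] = 4*g - 12*y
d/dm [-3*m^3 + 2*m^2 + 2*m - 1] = -9*m^2 + 4*m + 2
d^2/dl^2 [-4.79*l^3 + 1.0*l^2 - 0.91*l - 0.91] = 2.0 - 28.74*l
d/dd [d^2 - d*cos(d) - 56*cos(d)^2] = d*sin(d) + 2*d + 56*sin(2*d) - cos(d)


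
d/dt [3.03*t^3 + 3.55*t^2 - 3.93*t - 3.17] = 9.09*t^2 + 7.1*t - 3.93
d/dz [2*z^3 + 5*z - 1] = 6*z^2 + 5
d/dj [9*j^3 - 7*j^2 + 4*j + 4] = 27*j^2 - 14*j + 4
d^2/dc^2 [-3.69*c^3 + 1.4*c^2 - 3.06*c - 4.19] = 2.8 - 22.14*c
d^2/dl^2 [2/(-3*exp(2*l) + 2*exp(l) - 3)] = 4*(-4*(3*exp(l) - 1)^2*exp(l) + (6*exp(l) - 1)*(3*exp(2*l) - 2*exp(l) + 3))*exp(l)/(3*exp(2*l) - 2*exp(l) + 3)^3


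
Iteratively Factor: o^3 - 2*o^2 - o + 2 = (o - 1)*(o^2 - o - 2) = (o - 1)*(o + 1)*(o - 2)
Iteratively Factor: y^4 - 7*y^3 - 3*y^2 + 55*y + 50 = (y + 1)*(y^3 - 8*y^2 + 5*y + 50) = (y + 1)*(y + 2)*(y^2 - 10*y + 25) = (y - 5)*(y + 1)*(y + 2)*(y - 5)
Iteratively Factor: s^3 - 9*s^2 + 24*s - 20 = (s - 5)*(s^2 - 4*s + 4) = (s - 5)*(s - 2)*(s - 2)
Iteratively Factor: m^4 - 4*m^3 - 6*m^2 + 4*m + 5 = (m - 5)*(m^3 + m^2 - m - 1) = (m - 5)*(m + 1)*(m^2 - 1) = (m - 5)*(m - 1)*(m + 1)*(m + 1)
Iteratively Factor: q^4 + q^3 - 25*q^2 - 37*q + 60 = (q + 3)*(q^3 - 2*q^2 - 19*q + 20) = (q + 3)*(q + 4)*(q^2 - 6*q + 5) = (q - 1)*(q + 3)*(q + 4)*(q - 5)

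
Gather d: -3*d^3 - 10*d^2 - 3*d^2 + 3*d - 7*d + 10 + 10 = -3*d^3 - 13*d^2 - 4*d + 20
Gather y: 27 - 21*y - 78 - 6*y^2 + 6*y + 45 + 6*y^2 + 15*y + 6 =0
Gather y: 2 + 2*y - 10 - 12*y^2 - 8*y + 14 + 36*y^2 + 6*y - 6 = 24*y^2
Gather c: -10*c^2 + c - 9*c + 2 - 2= -10*c^2 - 8*c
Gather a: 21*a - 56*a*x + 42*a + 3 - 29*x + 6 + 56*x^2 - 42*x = a*(63 - 56*x) + 56*x^2 - 71*x + 9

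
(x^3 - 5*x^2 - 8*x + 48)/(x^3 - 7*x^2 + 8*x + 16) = (x + 3)/(x + 1)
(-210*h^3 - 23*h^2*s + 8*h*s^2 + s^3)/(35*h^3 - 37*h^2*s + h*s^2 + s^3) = (6*h + s)/(-h + s)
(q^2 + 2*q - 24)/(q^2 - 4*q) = (q + 6)/q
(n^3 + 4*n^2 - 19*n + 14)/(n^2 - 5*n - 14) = (-n^3 - 4*n^2 + 19*n - 14)/(-n^2 + 5*n + 14)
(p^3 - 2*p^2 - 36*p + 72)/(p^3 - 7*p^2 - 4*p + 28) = (p^2 - 36)/(p^2 - 5*p - 14)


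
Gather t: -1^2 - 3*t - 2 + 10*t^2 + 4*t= 10*t^2 + t - 3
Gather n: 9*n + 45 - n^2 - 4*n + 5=-n^2 + 5*n + 50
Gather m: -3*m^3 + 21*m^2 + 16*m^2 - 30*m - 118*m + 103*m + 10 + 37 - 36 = -3*m^3 + 37*m^2 - 45*m + 11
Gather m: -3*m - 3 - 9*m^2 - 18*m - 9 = -9*m^2 - 21*m - 12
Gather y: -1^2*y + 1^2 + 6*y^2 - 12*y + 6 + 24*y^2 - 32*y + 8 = 30*y^2 - 45*y + 15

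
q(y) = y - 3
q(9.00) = 6.00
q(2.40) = -0.60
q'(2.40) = 1.00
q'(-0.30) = 1.00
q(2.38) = -0.62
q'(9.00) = 1.00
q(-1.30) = -4.30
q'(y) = 1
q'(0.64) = 1.00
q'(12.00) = 1.00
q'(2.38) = 1.00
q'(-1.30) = 1.00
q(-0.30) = -3.30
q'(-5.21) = 1.00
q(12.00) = 9.00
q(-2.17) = -5.17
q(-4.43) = -7.43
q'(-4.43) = 1.00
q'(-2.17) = 1.00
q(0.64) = -2.36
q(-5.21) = -8.21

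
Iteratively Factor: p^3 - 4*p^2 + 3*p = (p)*(p^2 - 4*p + 3) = p*(p - 1)*(p - 3)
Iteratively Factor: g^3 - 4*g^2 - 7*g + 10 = (g + 2)*(g^2 - 6*g + 5) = (g - 5)*(g + 2)*(g - 1)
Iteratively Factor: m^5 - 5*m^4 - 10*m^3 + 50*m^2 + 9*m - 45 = (m - 3)*(m^4 - 2*m^3 - 16*m^2 + 2*m + 15) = (m - 3)*(m + 1)*(m^3 - 3*m^2 - 13*m + 15) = (m - 3)*(m + 1)*(m + 3)*(m^2 - 6*m + 5) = (m - 3)*(m - 1)*(m + 1)*(m + 3)*(m - 5)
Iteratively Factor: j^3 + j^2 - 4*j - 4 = (j - 2)*(j^2 + 3*j + 2) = (j - 2)*(j + 1)*(j + 2)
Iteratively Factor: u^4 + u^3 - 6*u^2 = (u - 2)*(u^3 + 3*u^2) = u*(u - 2)*(u^2 + 3*u) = u*(u - 2)*(u + 3)*(u)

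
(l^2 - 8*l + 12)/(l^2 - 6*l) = (l - 2)/l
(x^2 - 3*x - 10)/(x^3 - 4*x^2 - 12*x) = (x - 5)/(x*(x - 6))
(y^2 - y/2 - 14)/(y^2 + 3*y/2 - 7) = (y - 4)/(y - 2)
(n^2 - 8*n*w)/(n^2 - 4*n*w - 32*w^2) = n/(n + 4*w)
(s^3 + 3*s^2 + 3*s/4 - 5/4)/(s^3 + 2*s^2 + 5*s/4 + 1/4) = (4*s^2 + 8*s - 5)/(4*s^2 + 4*s + 1)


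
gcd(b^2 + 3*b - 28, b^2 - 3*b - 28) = 1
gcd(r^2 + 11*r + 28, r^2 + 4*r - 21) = r + 7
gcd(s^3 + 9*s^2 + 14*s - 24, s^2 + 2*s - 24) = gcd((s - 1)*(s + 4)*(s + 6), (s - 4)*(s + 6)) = s + 6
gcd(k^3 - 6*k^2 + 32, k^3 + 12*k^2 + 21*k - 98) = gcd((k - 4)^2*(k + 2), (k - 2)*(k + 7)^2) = 1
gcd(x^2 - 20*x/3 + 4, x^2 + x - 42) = x - 6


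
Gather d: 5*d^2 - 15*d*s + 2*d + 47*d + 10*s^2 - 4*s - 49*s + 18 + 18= 5*d^2 + d*(49 - 15*s) + 10*s^2 - 53*s + 36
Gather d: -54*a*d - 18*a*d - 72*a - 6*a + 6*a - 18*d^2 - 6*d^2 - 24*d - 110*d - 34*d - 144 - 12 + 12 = -72*a - 24*d^2 + d*(-72*a - 168) - 144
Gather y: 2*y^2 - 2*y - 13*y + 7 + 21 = 2*y^2 - 15*y + 28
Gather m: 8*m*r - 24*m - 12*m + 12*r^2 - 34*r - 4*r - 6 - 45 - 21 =m*(8*r - 36) + 12*r^2 - 38*r - 72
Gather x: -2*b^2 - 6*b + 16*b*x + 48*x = -2*b^2 - 6*b + x*(16*b + 48)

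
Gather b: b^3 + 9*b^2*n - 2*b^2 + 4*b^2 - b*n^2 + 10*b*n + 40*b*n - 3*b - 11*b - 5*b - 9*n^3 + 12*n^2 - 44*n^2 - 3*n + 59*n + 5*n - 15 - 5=b^3 + b^2*(9*n + 2) + b*(-n^2 + 50*n - 19) - 9*n^3 - 32*n^2 + 61*n - 20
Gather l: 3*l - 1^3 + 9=3*l + 8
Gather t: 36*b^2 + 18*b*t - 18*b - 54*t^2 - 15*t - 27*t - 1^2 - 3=36*b^2 - 18*b - 54*t^2 + t*(18*b - 42) - 4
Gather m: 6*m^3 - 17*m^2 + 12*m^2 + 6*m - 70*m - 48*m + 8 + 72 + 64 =6*m^3 - 5*m^2 - 112*m + 144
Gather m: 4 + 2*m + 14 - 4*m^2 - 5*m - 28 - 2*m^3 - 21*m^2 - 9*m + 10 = -2*m^3 - 25*m^2 - 12*m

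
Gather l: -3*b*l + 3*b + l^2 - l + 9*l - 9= 3*b + l^2 + l*(8 - 3*b) - 9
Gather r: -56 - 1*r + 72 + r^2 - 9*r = r^2 - 10*r + 16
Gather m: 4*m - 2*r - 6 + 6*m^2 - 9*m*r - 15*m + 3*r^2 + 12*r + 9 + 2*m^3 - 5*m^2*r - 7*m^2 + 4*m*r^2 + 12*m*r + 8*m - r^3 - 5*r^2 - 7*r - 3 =2*m^3 + m^2*(-5*r - 1) + m*(4*r^2 + 3*r - 3) - r^3 - 2*r^2 + 3*r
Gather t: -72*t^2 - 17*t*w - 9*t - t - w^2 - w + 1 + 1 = -72*t^2 + t*(-17*w - 10) - w^2 - w + 2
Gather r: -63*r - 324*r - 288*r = -675*r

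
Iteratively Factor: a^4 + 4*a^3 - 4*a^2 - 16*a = (a + 4)*(a^3 - 4*a) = (a + 2)*(a + 4)*(a^2 - 2*a) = (a - 2)*(a + 2)*(a + 4)*(a)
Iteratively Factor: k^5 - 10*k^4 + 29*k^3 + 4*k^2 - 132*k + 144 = (k - 2)*(k^4 - 8*k^3 + 13*k^2 + 30*k - 72) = (k - 2)*(k + 2)*(k^3 - 10*k^2 + 33*k - 36) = (k - 3)*(k - 2)*(k + 2)*(k^2 - 7*k + 12) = (k - 3)^2*(k - 2)*(k + 2)*(k - 4)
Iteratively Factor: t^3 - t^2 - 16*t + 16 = (t + 4)*(t^2 - 5*t + 4) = (t - 1)*(t + 4)*(t - 4)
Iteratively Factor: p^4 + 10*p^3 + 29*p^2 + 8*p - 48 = (p + 3)*(p^3 + 7*p^2 + 8*p - 16) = (p + 3)*(p + 4)*(p^2 + 3*p - 4) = (p - 1)*(p + 3)*(p + 4)*(p + 4)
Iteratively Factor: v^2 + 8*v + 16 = (v + 4)*(v + 4)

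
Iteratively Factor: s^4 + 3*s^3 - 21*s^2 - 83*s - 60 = (s + 1)*(s^3 + 2*s^2 - 23*s - 60) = (s + 1)*(s + 4)*(s^2 - 2*s - 15) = (s + 1)*(s + 3)*(s + 4)*(s - 5)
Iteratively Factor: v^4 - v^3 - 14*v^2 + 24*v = (v - 3)*(v^3 + 2*v^2 - 8*v) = (v - 3)*(v + 4)*(v^2 - 2*v) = v*(v - 3)*(v + 4)*(v - 2)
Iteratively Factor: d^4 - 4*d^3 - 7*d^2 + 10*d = (d + 2)*(d^3 - 6*d^2 + 5*d) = (d - 5)*(d + 2)*(d^2 - d) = d*(d - 5)*(d + 2)*(d - 1)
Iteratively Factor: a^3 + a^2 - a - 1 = (a + 1)*(a^2 - 1) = (a + 1)^2*(a - 1)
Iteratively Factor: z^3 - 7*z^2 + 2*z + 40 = (z - 4)*(z^2 - 3*z - 10) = (z - 4)*(z + 2)*(z - 5)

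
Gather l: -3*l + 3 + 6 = 9 - 3*l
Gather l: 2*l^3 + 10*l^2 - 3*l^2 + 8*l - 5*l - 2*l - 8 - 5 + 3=2*l^3 + 7*l^2 + l - 10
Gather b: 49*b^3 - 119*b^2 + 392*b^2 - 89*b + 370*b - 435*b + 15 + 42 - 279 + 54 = 49*b^3 + 273*b^2 - 154*b - 168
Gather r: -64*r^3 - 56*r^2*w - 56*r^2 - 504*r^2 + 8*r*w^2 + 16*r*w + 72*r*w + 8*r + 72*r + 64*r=-64*r^3 + r^2*(-56*w - 560) + r*(8*w^2 + 88*w + 144)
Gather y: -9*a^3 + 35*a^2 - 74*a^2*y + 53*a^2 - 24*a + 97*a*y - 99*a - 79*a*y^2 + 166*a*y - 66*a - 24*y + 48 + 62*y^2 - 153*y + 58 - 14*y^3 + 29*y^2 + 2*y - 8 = -9*a^3 + 88*a^2 - 189*a - 14*y^3 + y^2*(91 - 79*a) + y*(-74*a^2 + 263*a - 175) + 98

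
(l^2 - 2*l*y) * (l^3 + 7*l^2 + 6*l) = l^5 - 2*l^4*y + 7*l^4 - 14*l^3*y + 6*l^3 - 12*l^2*y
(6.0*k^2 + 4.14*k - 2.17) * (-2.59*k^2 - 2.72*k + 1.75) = -15.54*k^4 - 27.0426*k^3 + 4.8595*k^2 + 13.1474*k - 3.7975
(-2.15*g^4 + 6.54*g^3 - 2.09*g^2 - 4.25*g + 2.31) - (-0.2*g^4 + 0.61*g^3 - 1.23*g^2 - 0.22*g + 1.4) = -1.95*g^4 + 5.93*g^3 - 0.86*g^2 - 4.03*g + 0.91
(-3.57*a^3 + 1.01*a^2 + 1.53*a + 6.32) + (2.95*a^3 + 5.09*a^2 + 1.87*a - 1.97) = -0.62*a^3 + 6.1*a^2 + 3.4*a + 4.35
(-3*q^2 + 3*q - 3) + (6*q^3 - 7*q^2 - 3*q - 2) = 6*q^3 - 10*q^2 - 5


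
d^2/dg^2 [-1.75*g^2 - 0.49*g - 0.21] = -3.50000000000000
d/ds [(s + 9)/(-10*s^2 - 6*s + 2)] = (5*s^2 + 90*s + 28)/(2*(25*s^4 + 30*s^3 - s^2 - 6*s + 1))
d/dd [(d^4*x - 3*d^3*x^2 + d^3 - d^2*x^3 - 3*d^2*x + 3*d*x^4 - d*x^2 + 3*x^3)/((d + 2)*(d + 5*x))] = ((d + 2)*(d + 5*x)*(4*d^3*x - 9*d^2*x^2 + 3*d^2 - 2*d*x^3 - 6*d*x + 3*x^4 - x^2) + (d + 2)*(-d^4*x + 3*d^3*x^2 - d^3 + d^2*x^3 + 3*d^2*x - 3*d*x^4 + d*x^2 - 3*x^3) + (d + 5*x)*(-d^4*x + 3*d^3*x^2 - d^3 + d^2*x^3 + 3*d^2*x - 3*d*x^4 + d*x^2 - 3*x^3))/((d + 2)^2*(d + 5*x)^2)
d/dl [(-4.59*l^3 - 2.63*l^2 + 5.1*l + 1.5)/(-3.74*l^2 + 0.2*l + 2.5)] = (17.1666*l^4 - 1.836*l^3 - 15.877*l^2 - 1.93*l + 12.45)/(13.9876*l^4 - 1.496*l^3 - 18.66*l^2 + 1.0*l + 6.25)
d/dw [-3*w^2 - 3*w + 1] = -6*w - 3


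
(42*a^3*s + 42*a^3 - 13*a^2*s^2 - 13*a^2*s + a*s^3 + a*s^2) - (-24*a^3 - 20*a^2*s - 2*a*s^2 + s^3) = 42*a^3*s + 66*a^3 - 13*a^2*s^2 + 7*a^2*s + a*s^3 + 3*a*s^2 - s^3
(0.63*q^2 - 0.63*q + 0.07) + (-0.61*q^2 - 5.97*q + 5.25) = 0.02*q^2 - 6.6*q + 5.32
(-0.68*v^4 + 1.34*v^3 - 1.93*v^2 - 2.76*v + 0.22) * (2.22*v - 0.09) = -1.5096*v^5 + 3.036*v^4 - 4.4052*v^3 - 5.9535*v^2 + 0.7368*v - 0.0198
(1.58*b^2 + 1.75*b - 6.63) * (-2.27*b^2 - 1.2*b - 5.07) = -3.5866*b^4 - 5.8685*b^3 + 4.9395*b^2 - 0.916500000000001*b + 33.6141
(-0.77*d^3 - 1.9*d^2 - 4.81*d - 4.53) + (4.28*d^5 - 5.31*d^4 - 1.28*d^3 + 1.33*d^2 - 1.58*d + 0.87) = 4.28*d^5 - 5.31*d^4 - 2.05*d^3 - 0.57*d^2 - 6.39*d - 3.66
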